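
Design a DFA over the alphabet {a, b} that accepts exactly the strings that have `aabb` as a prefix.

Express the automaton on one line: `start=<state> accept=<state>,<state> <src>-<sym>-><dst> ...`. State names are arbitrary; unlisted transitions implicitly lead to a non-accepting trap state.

Check the first 4 symbols one by one: s0 through s3 record how many have matched `aabb` so far; any wrong symbol goes to the dead state s5. After all 4 match we enter the accepting sink s4.
With 6 states:
        a   b  
>  s0   s1  s5 
   s1   s2  s5 
   s2   s5  s3 
   s3   s5  s4 
 * s4   s4  s4 
   s5   s5  s5 
(> = start, * = accepting)

start=s0 accept=s4 s0-a->s1 s0-b->s5 s1-a->s2 s1-b->s5 s2-a->s5 s2-b->s3 s3-a->s5 s3-b->s4 s4-a->s4 s4-b->s4 s5-a->s5 s5-b->s5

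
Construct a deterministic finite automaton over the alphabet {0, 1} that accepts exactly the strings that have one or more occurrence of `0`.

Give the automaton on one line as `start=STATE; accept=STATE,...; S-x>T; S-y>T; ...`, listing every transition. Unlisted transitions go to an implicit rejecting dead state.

start=S0; accept=S1,S2; S0-0>S1; S0-1>S0; S1-0>S2; S1-1>S1; S2-0>S2; S2-1>S2

Count `0`s, saturating at 2: state S0 means no `0` yet, S1 means one `0` seen, S2 means more than one. Each `0` increments (capped at S2); other symbols loop. Accept from {S1, S2}.
A 3-state machine:
        0   1  
>  S0   S1  S0 
 * S1   S2  S1 
 * S2   S2  S2 
(> = start, * = accepting)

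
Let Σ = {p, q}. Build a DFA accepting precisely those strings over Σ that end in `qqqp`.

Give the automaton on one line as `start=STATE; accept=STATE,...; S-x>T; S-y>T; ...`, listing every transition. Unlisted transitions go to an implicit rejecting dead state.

start=A; accept=E; A-p>A; A-q>B; B-p>A; B-q>C; C-p>A; C-q>D; D-p>E; D-q>D; E-p>A; E-q>B

Remember how much of `qqqp` the current input suffix matches. State A means no match yet; B means the last symbol is `q`; C means the last 2 symbols are `qq`; D means the last 3 symbols are `qqq`; E means the last 4 symbols are `qqqp`. Only E accepts. On a mismatch, fall back to the longest proper suffix that is still a prefix of `qqqp`.
With 5 states:
       p  q 
>  A   A  B 
   B   A  C 
   C   A  D 
   D   E  D 
 * E   A  B 
(> = start, * = accepting)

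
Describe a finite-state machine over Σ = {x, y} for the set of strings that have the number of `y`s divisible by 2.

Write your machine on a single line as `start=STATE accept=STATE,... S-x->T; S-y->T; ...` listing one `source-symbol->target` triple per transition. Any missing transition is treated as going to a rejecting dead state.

start=s0; accept=s0; s0-x->s0; s0-y->s1; s1-x->s1; s1-y->s0

The only thing that matters is how many `y`s have appeared, reduced mod 2. Use one state per residue: s0 for 0, …, s1 for 1. Reading `y` moves to the next residue; anything else stays put. s0 is accepting.
        x   y  
>* s0   s0  s1 
   s1   s1  s0 
(> = start, * = accepting)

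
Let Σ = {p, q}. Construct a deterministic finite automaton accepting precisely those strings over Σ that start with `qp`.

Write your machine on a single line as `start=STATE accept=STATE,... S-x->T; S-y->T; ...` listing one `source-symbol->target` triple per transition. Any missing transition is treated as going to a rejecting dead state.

Check the first 2 symbols one by one: s0 through s1 record how many have matched `qp` so far; any wrong symbol goes to the dead state s3. After all 2 match we enter the accepting sink s2.
With 4 states:
        p   q  
>  s0   s3  s1 
   s1   s2  s3 
 * s2   s2  s2 
   s3   s3  s3 
(> = start, * = accepting)

start=s0; accept=s2; s0-p->s3; s0-q->s1; s1-p->s2; s1-q->s3; s2-p->s2; s2-q->s2; s3-p->s3; s3-q->s3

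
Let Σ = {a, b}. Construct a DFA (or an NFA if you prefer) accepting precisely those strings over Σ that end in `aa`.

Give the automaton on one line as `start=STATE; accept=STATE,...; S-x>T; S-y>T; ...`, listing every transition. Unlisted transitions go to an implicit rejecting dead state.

Let each state record the length of the longest suffix of the input read so far that is also a prefix of `aa`. s1 means the last symbol is `a`; s2 means the last 2 symbols are `aa`. Accept only at s2, where the string currently ends in `aa`.
3 states suffice.
        a   b  
>  s0   s1  s0 
   s1   s2  s0 
 * s2   s2  s0 
(> = start, * = accepting)

start=s0; accept=s2; s0-a>s1; s0-b>s0; s1-a>s2; s1-b>s0; s2-a>s2; s2-b>s0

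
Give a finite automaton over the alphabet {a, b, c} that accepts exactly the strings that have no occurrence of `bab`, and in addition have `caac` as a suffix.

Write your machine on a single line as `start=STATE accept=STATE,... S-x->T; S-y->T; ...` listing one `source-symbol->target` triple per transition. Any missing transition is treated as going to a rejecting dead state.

start=S0; accept=S7; S0-a->S0; S0-b->S1; S0-c->S2; S1-a->S3; S1-b->S1; S1-c->S2; S2-a->S4; S2-b->S1; S2-c->S2; S3-a->S0; S3-b->S5; S3-c->S2; S4-a->S6; S4-b->S1; S4-c->S2; S5-a->S5; S5-b->S5; S5-c->S5; S6-a->S0; S6-b->S1; S6-c->S7; S7-a->S4; S7-b->S1; S7-c->S2

Handle the two conditions separately and then intersect. The first has 4 states tracking partial matches of the forbidden pattern `bab`; the second has 5 states tracking how much of the suffix `caac` has currently been matched. A product state is a pair (one from each), accepting exactly when both do. After merging equivalent states the machine shrinks.
        a   b   c  
>  S0   S0  S1  S2 
   S1   S3  S1  S2 
   S2   S4  S1  S2 
   S3   S0  S5  S2 
   S4   S6  S1  S2 
   S5   S5  S5  S5 
   S6   S0  S1  S7 
 * S7   S4  S1  S2 
(> = start, * = accepting)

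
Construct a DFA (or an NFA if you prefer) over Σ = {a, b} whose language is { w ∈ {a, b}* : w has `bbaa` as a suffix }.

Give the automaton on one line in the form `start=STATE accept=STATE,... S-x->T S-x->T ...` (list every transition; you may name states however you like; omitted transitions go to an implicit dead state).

Remember how much of `bbaa` the current input suffix matches. State s0 means no match yet; s1 means the last symbol is `b`; s2 means the last 2 symbols are `bb`; s3 means the last 3 symbols are `bba`; s4 means the last 4 symbols are `bbaa`. Only s4 accepts. On a mismatch, fall back to the longest proper suffix that is still a prefix of `bbaa`.
With 5 states:
        a   b  
>  s0   s0  s1 
   s1   s0  s2 
   s2   s3  s2 
   s3   s4  s1 
 * s4   s0  s1 
(> = start, * = accepting)

start=s0 accept=s4 s0-a->s0 s0-b->s1 s1-a->s0 s1-b->s2 s2-a->s3 s2-b->s2 s3-a->s4 s3-b->s1 s4-a->s0 s4-b->s1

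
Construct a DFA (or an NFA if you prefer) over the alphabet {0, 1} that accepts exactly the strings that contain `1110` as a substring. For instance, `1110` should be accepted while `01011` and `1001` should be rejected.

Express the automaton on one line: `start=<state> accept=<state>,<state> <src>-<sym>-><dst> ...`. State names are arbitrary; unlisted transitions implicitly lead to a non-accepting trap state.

States s0..s3 record the length of the longest prefix of `1110` that matches the current input suffix. Reaching s4 means `1110` has been seen, and we stay there forever. Accept from s4.
A 5-state machine:
        0   1  
>  s0   s0  s1 
   s1   s0  s2 
   s2   s0  s3 
   s3   s4  s3 
 * s4   s4  s4 
(> = start, * = accepting)

start=s0 accept=s4 s0-0->s0 s0-1->s1 s1-0->s0 s1-1->s2 s2-0->s0 s2-1->s3 s3-0->s4 s3-1->s3 s4-0->s4 s4-1->s4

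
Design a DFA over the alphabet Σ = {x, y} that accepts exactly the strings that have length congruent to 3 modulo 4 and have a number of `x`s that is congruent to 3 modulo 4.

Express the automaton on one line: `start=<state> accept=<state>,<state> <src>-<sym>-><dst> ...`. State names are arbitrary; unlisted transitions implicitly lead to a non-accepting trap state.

start=A accept=G A-x->B A-y->C B-x->D B-y->E C-x->E C-y->F D-x->G D-y->H E-x->H E-y->I F-x->I F-y->J G-x->A G-y->K H-x->K H-y->L I-x->L I-y->M J-x->M J-y->A K-x->C K-y->N L-x->N L-y->O M-x->O M-y->B N-x->F N-y->P O-x->P O-y->D P-x->J P-y->G

Run two small machines in parallel and take their product. One (4 states) tracks the input length modulo 4; the other (4 states) tracks the count of `x`s modulo 4. Each combined state is a pair, one component from each; accept when both components accept.
       x  y 
>  A   B  C 
   B   D  E 
   C   E  F 
   D   G  H 
   E   H  I 
   F   I  J 
 * G   A  K 
   H   K  L 
   I   L  M 
   J   M  A 
   K   C  N 
   L   N  O 
   M   O  B 
   N   F  P 
   O   P  D 
   P   J  G 
(> = start, * = accepting)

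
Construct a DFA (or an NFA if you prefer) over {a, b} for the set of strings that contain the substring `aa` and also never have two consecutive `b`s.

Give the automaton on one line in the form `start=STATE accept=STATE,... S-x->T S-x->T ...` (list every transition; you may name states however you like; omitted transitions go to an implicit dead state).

Build one automaton per condition and run them in lockstep. One (3 states) tracks whether and how much of `aa` has been seen; the other (3 states) tracks partial matches of the forbidden pattern `bb`. Each combined state is a pair, one component from each; accept when both components accept.
With 8 states:
        a   b  
>  S0   S1  S2 
   S1   S3  S2 
   S2   S1  S4 
 * S3   S3  S5 
   S4   S6  S4 
 * S5   S3  S7 
   S6   S7  S4 
   S7   S7  S7 
(> = start, * = accepting)

start=S0 accept=S3,S5 S0-a->S1 S0-b->S2 S1-a->S3 S1-b->S2 S2-a->S1 S2-b->S4 S3-a->S3 S3-b->S5 S4-a->S6 S4-b->S4 S5-a->S3 S5-b->S7 S6-a->S7 S6-b->S4 S7-a->S7 S7-b->S7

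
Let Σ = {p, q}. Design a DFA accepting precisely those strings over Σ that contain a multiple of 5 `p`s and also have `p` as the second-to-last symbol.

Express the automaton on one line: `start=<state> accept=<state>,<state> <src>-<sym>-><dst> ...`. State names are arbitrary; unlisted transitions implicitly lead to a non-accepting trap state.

start=A accept=F,H A-p->B A-q->A B-p->C B-q->B C-p->D C-q->C D-p->E D-q->D E-p->F E-q->G F-p->B F-q->H G-p->I G-q->G H-p->B H-q->A I-p->B I-q->H

Handle the two conditions separately and then intersect. One (5 states) tracks the count of `p`s modulo 5; the other (7 states) tracks the last 2 symbols read. Each combined state is a pair, one component from each; accept when both components accept. Minimizing collapses redundant product states.
A 9-state machine:
       p  q 
>  A   B  A 
   B   C  B 
   C   D  C 
   D   E  D 
   E   F  G 
 * F   B  H 
   G   I  G 
 * H   B  A 
   I   B  H 
(> = start, * = accepting)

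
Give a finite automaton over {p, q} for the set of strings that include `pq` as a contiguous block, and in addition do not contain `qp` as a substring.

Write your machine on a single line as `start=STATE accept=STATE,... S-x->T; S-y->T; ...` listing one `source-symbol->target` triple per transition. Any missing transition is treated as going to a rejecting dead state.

start=A; accept=D; A-p->B; A-q->C; B-p->B; B-q->D; C-p->C; C-q->C; D-p->C; D-q->D

Build one automaton per condition and run them in lockstep. One (3 states) tracks whether and how much of `pq` has been seen; the other (3 states) tracks partial matches of the forbidden pattern `qp`. Each combined state is a pair, one component from each; accept when both components accept. Minimizing collapses redundant product states.
4 states suffice.
       p  q 
>  A   B  C 
   B   B  D 
   C   C  C 
 * D   C  D 
(> = start, * = accepting)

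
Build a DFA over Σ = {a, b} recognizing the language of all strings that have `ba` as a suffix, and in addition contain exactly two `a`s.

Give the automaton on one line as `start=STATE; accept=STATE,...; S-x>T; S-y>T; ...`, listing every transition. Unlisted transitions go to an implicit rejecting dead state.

start=s0; accept=s4; s0-a>s1; s0-b>s0; s1-a>s2; s1-b>s3; s2-a>s2; s2-b>s2; s3-a>s4; s3-b>s3; s4-a>s2; s4-b>s2

Run two small machines in parallel and take their product. One (3 states) tracks how much of the suffix `ba` has currently been matched; the other (4 states) tracks the count of `a`s, saturating at 3. Each combined state is a pair, one component from each; accept when both components accept. Minimizing collapses redundant product states.
5 states suffice.
        a   b  
>  s0   s1  s0 
   s1   s2  s3 
   s2   s2  s2 
   s3   s4  s3 
 * s4   s2  s2 
(> = start, * = accepting)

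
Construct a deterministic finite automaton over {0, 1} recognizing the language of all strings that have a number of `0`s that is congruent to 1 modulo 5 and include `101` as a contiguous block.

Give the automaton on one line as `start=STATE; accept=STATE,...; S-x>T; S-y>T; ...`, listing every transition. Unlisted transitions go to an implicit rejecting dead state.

Run two small machines in parallel and take their product. One (5 states) tracks the count of `0`s modulo 5; the other (4 states) tracks whether and how much of `101` has been seen. Each combined state is a pair, one component from each; accept when both components accept.
With 20 states:
          0    1  
>  q0     q1   q2 
   q1     q3   q4 
   q2     q5   q2 
   q3     q6   q7 
   q4     q8   q4 
   q5     q3   q9 
   q6    q10  q11 
   q7    q12   q7 
   q8     q6  q13 
 * q9    q13   q9 
   q10    q0  q14 
   q11   q15  q11 
   q12   q10  q16 
   q13   q16  q13 
   q14   q17  q14 
   q15    q0  q18 
   q16   q18  q16 
   q17    q1  q19 
   q18   q19  q18 
   q19    q9  q19 
(> = start, * = accepting)

start=q0; accept=q9; q0-0>q1; q0-1>q2; q1-0>q3; q1-1>q4; q2-0>q5; q2-1>q2; q3-0>q6; q3-1>q7; q4-0>q8; q4-1>q4; q5-0>q3; q5-1>q9; q6-0>q10; q6-1>q11; q7-0>q12; q7-1>q7; q8-0>q6; q8-1>q13; q9-0>q13; q9-1>q9; q10-0>q0; q10-1>q14; q11-0>q15; q11-1>q11; q12-0>q10; q12-1>q16; q13-0>q16; q13-1>q13; q14-0>q17; q14-1>q14; q15-0>q0; q15-1>q18; q16-0>q18; q16-1>q16; q17-0>q1; q17-1>q19; q18-0>q19; q18-1>q18; q19-0>q9; q19-1>q19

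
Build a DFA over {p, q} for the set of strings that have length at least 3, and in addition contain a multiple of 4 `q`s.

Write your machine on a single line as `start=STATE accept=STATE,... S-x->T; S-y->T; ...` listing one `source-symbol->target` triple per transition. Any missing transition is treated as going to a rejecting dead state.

start=A; accept=F; A-p->B; A-q->C; B-p->D; B-q->C; C-p->C; C-q->E; D-p->F; D-q->C; E-p->E; E-q->G; F-p->F; F-q->C; G-p->G; G-q->F

Handle the two conditions separately and then intersect. One (5 states) tracks the input length, saturating at 4; the other (4 states) tracks the count of `q`s modulo 4. Each combined state is a pair, one component from each; accept when both components accept. Equivalent product states are then merged.
7 states suffice.
       p  q 
>  A   B  C 
   B   D  C 
   C   C  E 
   D   F  C 
   E   E  G 
 * F   F  C 
   G   G  F 
(> = start, * = accepting)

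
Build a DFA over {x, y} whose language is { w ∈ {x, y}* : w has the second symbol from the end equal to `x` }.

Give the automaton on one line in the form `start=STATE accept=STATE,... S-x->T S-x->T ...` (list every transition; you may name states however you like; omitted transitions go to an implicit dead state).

Because acceptance depends on a position counted from the end, the machine has to buffer the most recent 2 symbols. Make each state the string of the last up-to-2 symbols read; on input `x` shift the window left and append `x`. Accept when the buffered window has length 2 and begins with `x`.
With 7 states:
       x  y 
>  A   B  C 
   B   D  E 
   C   F  G 
 * D   D  E 
 * E   F  G 
   F   D  E 
   G   F  G 
(> = start, * = accepting)

start=A accept=D,E A-x->B A-y->C B-x->D B-y->E C-x->F C-y->G D-x->D D-y->E E-x->F E-y->G F-x->D F-y->E G-x->F G-y->G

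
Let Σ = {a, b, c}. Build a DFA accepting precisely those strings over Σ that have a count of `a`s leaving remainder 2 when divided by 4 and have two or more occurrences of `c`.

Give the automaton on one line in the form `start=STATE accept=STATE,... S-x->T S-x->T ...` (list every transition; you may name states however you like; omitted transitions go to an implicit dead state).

Build one automaton per condition and run them in lockstep. One (4 states) tracks the count of `a`s modulo 4; the other (4 states) tracks the count of `c`s, saturating at 3. Each combined state is a pair, one component from each; accept when both components accept. Minimizing collapses redundant product states.
12 states suffice.
          a    b    c  
>  q0     q1   q0   q2 
   q1     q3   q1   q4 
   q2     q4   q2   q5 
   q3     q6   q3   q7 
   q4     q7   q4   q8 
   q5     q8   q5   q5 
   q6     q0   q6   q9 
   q7     q9   q7  q10 
   q8    q10   q8   q8 
   q9     q2   q9  q11 
 * q10   q11  q10  q10 
   q11    q5  q11  q11 
(> = start, * = accepting)

start=q0 accept=q10 q0-a->q1 q0-b->q0 q0-c->q2 q1-a->q3 q1-b->q1 q1-c->q4 q2-a->q4 q2-b->q2 q2-c->q5 q3-a->q6 q3-b->q3 q3-c->q7 q4-a->q7 q4-b->q4 q4-c->q8 q5-a->q8 q5-b->q5 q5-c->q5 q6-a->q0 q6-b->q6 q6-c->q9 q7-a->q9 q7-b->q7 q7-c->q10 q8-a->q10 q8-b->q8 q8-c->q8 q9-a->q2 q9-b->q9 q9-c->q11 q10-a->q11 q10-b->q10 q10-c->q10 q11-a->q5 q11-b->q11 q11-c->q11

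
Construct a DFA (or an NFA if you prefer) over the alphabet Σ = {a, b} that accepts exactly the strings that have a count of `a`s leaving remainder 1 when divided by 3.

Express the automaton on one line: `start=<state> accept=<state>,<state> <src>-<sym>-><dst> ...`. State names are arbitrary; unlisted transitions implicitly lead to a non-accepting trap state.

start=q0 accept=q1 q0-a->q1 q0-b->q0 q1-a->q2 q1-b->q1 q2-a->q0 q2-b->q2

Keep the running count of `a`s modulo 3: each `a` advances along the cycle q0 → q1 → q2 → q0 while other symbols loop. Accept at q1.
        a   b  
>  q0   q1  q0 
 * q1   q2  q1 
   q2   q0  q2 
(> = start, * = accepting)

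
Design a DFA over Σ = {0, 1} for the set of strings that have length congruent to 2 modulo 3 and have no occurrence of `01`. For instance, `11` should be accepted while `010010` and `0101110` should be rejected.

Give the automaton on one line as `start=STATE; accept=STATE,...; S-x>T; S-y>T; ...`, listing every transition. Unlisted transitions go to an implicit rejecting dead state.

Handle the two conditions separately and then intersect. One (3 states) tracks the input length modulo 3; the other (3 states) tracks partial matches of the forbidden pattern `01`. Each combined state is a pair, one component from each; accept when both components accept.
9 states suffice.
        0   1  
>  q0   q1  q2 
   q1   q3  q4 
   q2   q3  q5 
 * q3   q6  q7 
   q4   q7  q7 
 * q5   q6  q0 
   q6   q1  q8 
   q7   q8  q8 
   q8   q4  q4 
(> = start, * = accepting)

start=q0; accept=q3,q5; q0-0>q1; q0-1>q2; q1-0>q3; q1-1>q4; q2-0>q3; q2-1>q5; q3-0>q6; q3-1>q7; q4-0>q7; q4-1>q7; q5-0>q6; q5-1>q0; q6-0>q1; q6-1>q8; q7-0>q8; q7-1>q8; q8-0>q4; q8-1>q4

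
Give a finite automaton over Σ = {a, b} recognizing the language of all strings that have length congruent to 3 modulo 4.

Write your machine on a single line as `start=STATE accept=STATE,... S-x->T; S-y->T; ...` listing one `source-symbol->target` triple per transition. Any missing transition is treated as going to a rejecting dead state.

Only the length mod 4 matters, so use a 4-cycle: from any state, every input symbol moves to the next state, wrapping S3 back to S0. Mark S3 accepting.
4 states suffice.
        a   b  
>  S0   S1  S1 
   S1   S2  S2 
   S2   S3  S3 
 * S3   S0  S0 
(> = start, * = accepting)

start=S0; accept=S3; S0-a->S1; S0-b->S1; S1-a->S2; S1-b->S2; S2-a->S3; S2-b->S3; S3-a->S0; S3-b->S0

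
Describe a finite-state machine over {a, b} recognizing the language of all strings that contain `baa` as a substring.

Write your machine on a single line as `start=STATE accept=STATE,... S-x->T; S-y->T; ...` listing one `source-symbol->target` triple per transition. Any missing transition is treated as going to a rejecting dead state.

start=s0; accept=s3; s0-a->s0; s0-b->s1; s1-a->s2; s1-b->s1; s2-a->s3; s2-b->s1; s3-a->s3; s3-b->s3

Track how much of `baa` has been matched so far: state s0 is no progress, s3 is the absorbing accept state reached once `baa` has occurred. Intermediate states record partial matches; on a mismatch, fall back to the longest reusable overlap.
A 4-state machine:
        a   b  
>  s0   s0  s1 
   s1   s2  s1 
   s2   s3  s1 
 * s3   s3  s3 
(> = start, * = accepting)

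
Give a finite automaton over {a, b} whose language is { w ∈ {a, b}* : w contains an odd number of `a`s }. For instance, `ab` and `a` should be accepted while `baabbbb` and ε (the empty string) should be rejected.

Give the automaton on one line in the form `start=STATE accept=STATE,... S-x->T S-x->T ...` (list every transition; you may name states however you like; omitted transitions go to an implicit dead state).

Keep the running count of `a`s modulo 2: each `a` advances along the cycle q0 → q1 → q0 while other symbols loop. Accept at q1.
2 states suffice.
        a   b  
>  q0   q1  q0 
 * q1   q0  q1 
(> = start, * = accepting)

start=q0 accept=q1 q0-a->q1 q0-b->q0 q1-a->q0 q1-b->q1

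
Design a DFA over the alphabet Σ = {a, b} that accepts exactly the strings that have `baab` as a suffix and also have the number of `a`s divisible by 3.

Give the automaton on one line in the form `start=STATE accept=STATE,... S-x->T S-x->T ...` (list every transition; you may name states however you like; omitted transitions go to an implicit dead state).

start=q0 accept=q6 q0-a->q1 q0-b->q0 q1-a->q2 q1-b->q3 q2-a->q0 q2-b->q2 q3-a->q4 q3-b->q3 q4-a->q5 q4-b->q2 q5-a->q1 q5-b->q6 q6-a->q1 q6-b->q0

Build one automaton per condition and run them in lockstep. One (5 states) tracks how much of the suffix `baab` has currently been matched; the other (3 states) tracks the count of `a`s modulo 3. Each combined state is a pair, one component from each; accept when both components accept. Equivalent product states are then merged.
With 7 states:
        a   b  
>  q0   q1  q0 
   q1   q2  q3 
   q2   q0  q2 
   q3   q4  q3 
   q4   q5  q2 
   q5   q1  q6 
 * q6   q1  q0 
(> = start, * = accepting)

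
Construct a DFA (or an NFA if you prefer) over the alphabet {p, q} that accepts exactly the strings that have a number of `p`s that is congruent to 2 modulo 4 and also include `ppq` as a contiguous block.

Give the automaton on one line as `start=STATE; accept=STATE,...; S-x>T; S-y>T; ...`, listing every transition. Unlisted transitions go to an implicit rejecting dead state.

start=A; accept=F; A-p>B; A-q>A; B-p>C; B-q>D; C-p>E; C-q>F; D-p>G; D-q>D; E-p>H; E-q>I; F-p>I; F-q>F; G-p>E; G-q>J; H-p>K; H-q>L; I-p>L; I-q>I; J-p>M; J-q>J; K-p>C; K-q>N; L-p>N; L-q>L; M-p>H; M-q>O; N-p>F; N-q>N; O-p>P; O-q>O; P-p>K; P-q>A

Build one automaton per condition and run them in lockstep. The first has 4 states tracking the count of `p`s modulo 4; the second has 4 states tracking whether and how much of `ppq` has been seen. A product state is a pair (one from each), accepting exactly when both do.
A 16-state machine:
       p  q 
>  A   B  A 
   B   C  D 
   C   E  F 
   D   G  D 
   E   H  I 
 * F   I  F 
   G   E  J 
   H   K  L 
   I   L  I 
   J   M  J 
   K   C  N 
   L   N  L 
   M   H  O 
   N   F  N 
   O   P  O 
   P   K  A 
(> = start, * = accepting)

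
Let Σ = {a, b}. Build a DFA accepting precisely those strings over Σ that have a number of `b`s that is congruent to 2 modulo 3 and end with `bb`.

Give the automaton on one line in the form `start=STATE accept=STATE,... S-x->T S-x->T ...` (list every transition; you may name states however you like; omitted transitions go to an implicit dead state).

start=q0 accept=q3 q0-a->q0 q0-b->q1 q1-a->q2 q1-b->q3 q2-a->q2 q2-b->q4 q3-a->q4 q3-b->q0 q4-a->q4 q4-b->q0

Handle the two conditions separately and then intersect. The first has 3 states tracking the count of `b`s modulo 3; the second has 3 states tracking how much of the suffix `bb` has currently been matched. A product state is a pair (one from each), accepting exactly when both do. After merging equivalent states the machine shrinks.
With 5 states:
        a   b  
>  q0   q0  q1 
   q1   q2  q3 
   q2   q2  q4 
 * q3   q4  q0 
   q4   q4  q0 
(> = start, * = accepting)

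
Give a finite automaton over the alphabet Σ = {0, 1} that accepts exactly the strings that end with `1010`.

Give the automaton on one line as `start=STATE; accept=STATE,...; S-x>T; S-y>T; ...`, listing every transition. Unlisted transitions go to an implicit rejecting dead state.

start=q0; accept=q4; q0-0>q0; q0-1>q1; q1-0>q2; q1-1>q1; q2-0>q0; q2-1>q3; q3-0>q4; q3-1>q1; q4-0>q0; q4-1>q3

Let each state record the length of the longest suffix of the input read so far that is also a prefix of `1010`. q1 means the last symbol is `1`; q2 means the last 2 symbols are `10`; q3 means the last 3 symbols are `101`; q4 means the last 4 symbols are `1010`. Accept only at q4, where the string currently ends in `1010`.
5 states suffice.
        0   1  
>  q0   q0  q1 
   q1   q2  q1 
   q2   q0  q3 
   q3   q4  q1 
 * q4   q0  q3 
(> = start, * = accepting)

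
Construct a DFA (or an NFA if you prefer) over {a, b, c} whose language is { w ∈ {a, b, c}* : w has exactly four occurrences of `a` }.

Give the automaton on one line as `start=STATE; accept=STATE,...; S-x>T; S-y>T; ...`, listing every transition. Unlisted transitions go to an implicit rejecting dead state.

Count `a`s, saturating at 5: states S0 through S4 mean 0 through 4 `a`s seen; S5 means more than 4. Each `a` increments (capped at S5); other symbols loop. Accept from {S4}.
        a   b   c  
>  S0   S1  S0  S0 
   S1   S2  S1  S1 
   S2   S3  S2  S2 
   S3   S4  S3  S3 
 * S4   S5  S4  S4 
   S5   S5  S5  S5 
(> = start, * = accepting)

start=S0; accept=S4; S0-a>S1; S0-b>S0; S0-c>S0; S1-a>S2; S1-b>S1; S1-c>S1; S2-a>S3; S2-b>S2; S2-c>S2; S3-a>S4; S3-b>S3; S3-c>S3; S4-a>S5; S4-b>S4; S4-c>S4; S5-a>S5; S5-b>S5; S5-c>S5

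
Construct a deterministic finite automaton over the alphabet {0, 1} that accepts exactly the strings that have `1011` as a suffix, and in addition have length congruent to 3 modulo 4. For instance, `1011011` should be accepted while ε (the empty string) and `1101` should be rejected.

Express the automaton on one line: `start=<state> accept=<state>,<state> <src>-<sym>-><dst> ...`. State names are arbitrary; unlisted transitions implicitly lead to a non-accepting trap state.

Run two small machines in parallel and take their product. One (5 states) tracks how much of the suffix `1011` has currently been matched; the other (4 states) tracks the input length modulo 4. Each combined state is a pair, one component from each; accept when both components accept.
A 20-state machine:
          0    1  
>  q0     q1   q2 
   q1     q3   q4 
   q2     q5   q4 
   q3     q6   q7 
   q4     q8   q7 
   q5     q6   q9 
   q6     q0  q10 
   q7    q11  q10 
   q8     q0  q12 
   q9    q11  q13 
   q10   q14   q2 
   q11    q1  q15 
   q12   q14  q16 
   q13   q14   q2 
   q14    q3  q17 
   q15    q5  q18 
   q16    q5   q4 
   q17    q8  q19 
   q18    q8   q7 
 * q19   q11  q10 
(> = start, * = accepting)

start=q0 accept=q19 q0-0->q1 q0-1->q2 q1-0->q3 q1-1->q4 q2-0->q5 q2-1->q4 q3-0->q6 q3-1->q7 q4-0->q8 q4-1->q7 q5-0->q6 q5-1->q9 q6-0->q0 q6-1->q10 q7-0->q11 q7-1->q10 q8-0->q0 q8-1->q12 q9-0->q11 q9-1->q13 q10-0->q14 q10-1->q2 q11-0->q1 q11-1->q15 q12-0->q14 q12-1->q16 q13-0->q14 q13-1->q2 q14-0->q3 q14-1->q17 q15-0->q5 q15-1->q18 q16-0->q5 q16-1->q4 q17-0->q8 q17-1->q19 q18-0->q8 q18-1->q7 q19-0->q11 q19-1->q10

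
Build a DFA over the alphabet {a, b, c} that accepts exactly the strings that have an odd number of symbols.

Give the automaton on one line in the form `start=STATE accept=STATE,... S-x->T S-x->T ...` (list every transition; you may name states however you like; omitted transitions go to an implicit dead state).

Only the length mod 2 matters, so use a 2-cycle: from any state, every input symbol moves to the next state, wrapping q1 back to q0. Mark q1 accepting.
        a   b   c  
>  q0   q1  q1  q1 
 * q1   q0  q0  q0 
(> = start, * = accepting)

start=q0 accept=q1 q0-a->q1 q0-b->q1 q0-c->q1 q1-a->q0 q1-b->q0 q1-c->q0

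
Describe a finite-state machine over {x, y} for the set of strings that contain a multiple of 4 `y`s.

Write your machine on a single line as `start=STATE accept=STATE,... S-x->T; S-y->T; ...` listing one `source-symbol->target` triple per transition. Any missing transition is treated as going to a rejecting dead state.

start=A; accept=A; A-x->A; A-y->B; B-x->B; B-y->C; C-x->C; C-y->D; D-x->D; D-y->A

Keep the running count of `y`s modulo 4: each `y` advances along the cycle A → B → C → D → A while other symbols loop. Accept at A.
A 4-state machine:
       x  y 
>* A   A  B 
   B   B  C 
   C   C  D 
   D   D  A 
(> = start, * = accepting)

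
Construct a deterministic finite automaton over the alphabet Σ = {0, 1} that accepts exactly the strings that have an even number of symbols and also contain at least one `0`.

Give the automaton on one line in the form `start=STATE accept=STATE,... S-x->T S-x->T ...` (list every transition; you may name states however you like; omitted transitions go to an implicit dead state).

start=A accept=D A-0->B A-1->C B-0->D B-1->D C-0->D C-1->A D-0->B D-1->B

Build one automaton per condition and run them in lockstep. The first has 2 states tracking the input length modulo 2; the second has 3 states tracking the count of `0`s, saturating at 2. A product state is a pair (one from each), accepting exactly when both do. Equivalent product states are then merged.
A 4-state machine:
       0  1 
>  A   B  C 
   B   D  D 
   C   D  A 
 * D   B  B 
(> = start, * = accepting)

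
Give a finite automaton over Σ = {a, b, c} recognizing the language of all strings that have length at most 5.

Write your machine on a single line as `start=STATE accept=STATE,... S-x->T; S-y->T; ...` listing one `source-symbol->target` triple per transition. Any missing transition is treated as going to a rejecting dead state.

Count input length up to 6: every symbol moves from S0 toward S6, which means 'more than 5' and absorbs. Accept from {S0, S1, S2, S3, S4, S5}.
        a   b   c  
>* S0   S1  S1  S1 
 * S1   S2  S2  S2 
 * S2   S3  S3  S3 
 * S3   S4  S4  S4 
 * S4   S5  S5  S5 
 * S5   S6  S6  S6 
   S6   S6  S6  S6 
(> = start, * = accepting)

start=S0; accept=S0,S1,S2,S3,S4,S5; S0-a->S1; S0-b->S1; S0-c->S1; S1-a->S2; S1-b->S2; S1-c->S2; S2-a->S3; S2-b->S3; S2-c->S3; S3-a->S4; S3-b->S4; S3-c->S4; S4-a->S5; S4-b->S5; S4-c->S5; S5-a->S6; S5-b->S6; S5-c->S6; S6-a->S6; S6-b->S6; S6-c->S6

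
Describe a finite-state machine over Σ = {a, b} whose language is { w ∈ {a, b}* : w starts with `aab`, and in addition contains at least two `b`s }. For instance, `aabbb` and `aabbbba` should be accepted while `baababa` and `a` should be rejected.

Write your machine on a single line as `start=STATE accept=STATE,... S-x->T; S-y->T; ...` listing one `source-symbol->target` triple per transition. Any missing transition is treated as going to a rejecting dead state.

Build one automaton per condition and run them in lockstep. The first has 5 states tracking whether the input so far still matches the prefix `aab`; the second has 4 states tracking the count of `b`s, saturating at 3. A product state is a pair (one from each), accepting exactly when both do. After merging equivalent states the machine shrinks.
A 6-state machine:
        a   b  
>  q0   q1  q2 
   q1   q3  q2 
   q2   q2  q2 
   q3   q2  q4 
   q4   q4  q5 
 * q5   q5  q5 
(> = start, * = accepting)

start=q0; accept=q5; q0-a->q1; q0-b->q2; q1-a->q3; q1-b->q2; q2-a->q2; q2-b->q2; q3-a->q2; q3-b->q4; q4-a->q4; q4-b->q5; q5-a->q5; q5-b->q5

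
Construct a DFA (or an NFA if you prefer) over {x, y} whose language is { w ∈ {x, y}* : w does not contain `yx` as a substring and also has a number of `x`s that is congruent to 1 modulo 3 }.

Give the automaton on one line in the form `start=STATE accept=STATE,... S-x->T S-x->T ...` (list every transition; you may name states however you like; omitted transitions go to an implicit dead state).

Run two small machines in parallel and take their product. One (3 states) tracks partial matches of the forbidden pattern `yx`; the other (3 states) tracks the count of `x`s modulo 3. Each combined state is a pair, one component from each; accept when both components accept. After merging equivalent states the machine shrinks.
With 5 states:
        x   y  
>  q0   q1  q2 
 * q1   q3  q4 
   q2   q2  q2 
   q3   q0  q2 
 * q4   q2  q4 
(> = start, * = accepting)

start=q0 accept=q1,q4 q0-x->q1 q0-y->q2 q1-x->q3 q1-y->q4 q2-x->q2 q2-y->q2 q3-x->q0 q3-y->q2 q4-x->q2 q4-y->q4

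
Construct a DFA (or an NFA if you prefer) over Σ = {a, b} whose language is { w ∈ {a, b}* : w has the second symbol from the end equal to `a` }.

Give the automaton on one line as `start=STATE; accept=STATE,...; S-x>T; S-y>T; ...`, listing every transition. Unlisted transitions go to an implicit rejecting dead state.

start=S0; accept=S3,S4; S0-a>S1; S0-b>S2; S1-a>S3; S1-b>S4; S2-a>S5; S2-b>S6; S3-a>S3; S3-b>S4; S4-a>S5; S4-b>S6; S5-a>S3; S5-b>S4; S6-a>S5; S6-b>S6

Because acceptance depends on a position counted from the end, the machine has to buffer the most recent 2 symbols. Make each state the string of the last up-to-2 symbols read; on input `x` shift the window left and append `x`. Accept when the buffered window has length 2 and begins with `a`.
        a   b  
>  S0   S1  S2 
   S1   S3  S4 
   S2   S5  S6 
 * S3   S3  S4 
 * S4   S5  S6 
   S5   S3  S4 
   S6   S5  S6 
(> = start, * = accepting)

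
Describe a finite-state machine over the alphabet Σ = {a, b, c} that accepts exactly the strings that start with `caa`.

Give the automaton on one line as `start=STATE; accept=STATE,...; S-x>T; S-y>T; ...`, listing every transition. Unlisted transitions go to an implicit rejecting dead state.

Walk along `caa` while the input agrees: from q0 take `c` to q1, and so on. Any deviation drops to the rejecting sink q4. Once q3 is reached the prefix is confirmed and every continuation is accepted.
With 5 states:
        a   b   c  
>  q0   q4  q4  q1 
   q1   q2  q4  q4 
   q2   q3  q4  q4 
 * q3   q3  q3  q3 
   q4   q4  q4  q4 
(> = start, * = accepting)

start=q0; accept=q3; q0-a>q4; q0-b>q4; q0-c>q1; q1-a>q2; q1-b>q4; q1-c>q4; q2-a>q3; q2-b>q4; q2-c>q4; q3-a>q3; q3-b>q3; q3-c>q3; q4-a>q4; q4-b>q4; q4-c>q4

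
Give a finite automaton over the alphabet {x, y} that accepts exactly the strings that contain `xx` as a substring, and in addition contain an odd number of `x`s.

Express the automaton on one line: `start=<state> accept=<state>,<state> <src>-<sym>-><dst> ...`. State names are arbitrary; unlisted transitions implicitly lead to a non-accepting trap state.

Build one automaton per condition and run them in lockstep. One (3 states) tracks whether and how much of `xx` has been seen; the other (2 states) tracks the count of `x`s modulo 2. Each combined state is a pair, one component from each; accept when both components accept.
6 states suffice.
       x  y 
>  A   B  A 
   B   C  D 
   C   E  C 
   D   F  D 
 * E   C  E 
   F   E  A 
(> = start, * = accepting)

start=A accept=E A-x->B A-y->A B-x->C B-y->D C-x->E C-y->C D-x->F D-y->D E-x->C E-y->E F-x->E F-y->A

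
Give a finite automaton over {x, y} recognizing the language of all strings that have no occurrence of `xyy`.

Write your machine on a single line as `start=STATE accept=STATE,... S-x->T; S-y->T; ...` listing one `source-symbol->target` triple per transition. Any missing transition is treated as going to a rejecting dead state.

start=A; accept=A,B,C; A-x->B; A-y->A; B-x->B; B-y->C; C-x->B; C-y->D; D-x->D; D-y->D

Track partial matches of the forbidden pattern `xyy`. State D is a dead state reached once `xyy` has occurred; every other state accepts. A means no part of `xyy` is currently matched.
With 4 states:
       x  y 
>* A   B  A 
 * B   B  C 
 * C   B  D 
   D   D  D 
(> = start, * = accepting)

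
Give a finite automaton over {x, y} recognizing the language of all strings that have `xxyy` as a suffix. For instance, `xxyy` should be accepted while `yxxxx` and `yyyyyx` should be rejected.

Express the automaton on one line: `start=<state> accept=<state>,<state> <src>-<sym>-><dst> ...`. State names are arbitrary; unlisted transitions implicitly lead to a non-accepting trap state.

Let each state record the length of the longest suffix of the input read so far that is also a prefix of `xxyy`. S1 means the last symbol is `x`; S2 means the last 2 symbols are `xx`; S3 means the last 3 symbols are `xxy`; S4 means the last 4 symbols are `xxyy`. Accept only at S4, where the string currently ends in `xxyy`.
        x   y  
>  S0   S1  S0 
   S1   S2  S0 
   S2   S2  S3 
   S3   S1  S4 
 * S4   S1  S0 
(> = start, * = accepting)

start=S0 accept=S4 S0-x->S1 S0-y->S0 S1-x->S2 S1-y->S0 S2-x->S2 S2-y->S3 S3-x->S1 S3-y->S4 S4-x->S1 S4-y->S0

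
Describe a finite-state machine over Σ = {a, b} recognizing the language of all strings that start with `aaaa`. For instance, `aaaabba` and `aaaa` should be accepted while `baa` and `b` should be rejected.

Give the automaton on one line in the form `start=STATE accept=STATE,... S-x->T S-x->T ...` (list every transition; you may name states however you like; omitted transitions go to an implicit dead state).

Check the first 4 symbols one by one: s0 through s3 record how many have matched `aaaa` so far; any wrong symbol goes to the dead state s5. After all 4 match we enter the accepting sink s4.
        a   b  
>  s0   s1  s5 
   s1   s2  s5 
   s2   s3  s5 
   s3   s4  s5 
 * s4   s4  s4 
   s5   s5  s5 
(> = start, * = accepting)

start=s0 accept=s4 s0-a->s1 s0-b->s5 s1-a->s2 s1-b->s5 s2-a->s3 s2-b->s5 s3-a->s4 s3-b->s5 s4-a->s4 s4-b->s4 s5-a->s5 s5-b->s5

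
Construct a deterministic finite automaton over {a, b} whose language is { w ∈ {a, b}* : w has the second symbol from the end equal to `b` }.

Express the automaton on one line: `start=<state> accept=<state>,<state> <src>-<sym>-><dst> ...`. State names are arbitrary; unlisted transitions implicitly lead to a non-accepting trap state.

A DFA must remember the last 2 symbols (since which symbol is second-to-last isn't known until the input ends). Use one state per possible window of the last ≤2 symbols; accept from those whose window starts with `b`.
        a   b  
>  S0   S1  S2 
   S1   S3  S4 
   S2   S5  S6 
   S3   S3  S4 
   S4   S5  S6 
 * S5   S3  S4 
 * S6   S5  S6 
(> = start, * = accepting)

start=S0 accept=S5,S6 S0-a->S1 S0-b->S2 S1-a->S3 S1-b->S4 S2-a->S5 S2-b->S6 S3-a->S3 S3-b->S4 S4-a->S5 S4-b->S6 S5-a->S3 S5-b->S4 S6-a->S5 S6-b->S6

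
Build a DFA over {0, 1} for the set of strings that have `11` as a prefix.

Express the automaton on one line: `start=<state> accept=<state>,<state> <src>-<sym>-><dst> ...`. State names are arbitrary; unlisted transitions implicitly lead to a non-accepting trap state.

start=q0 accept=q2 q0-0->q3 q0-1->q1 q1-0->q3 q1-1->q2 q2-0->q2 q2-1->q2 q3-0->q3 q3-1->q3

Check the first 2 symbols one by one: q0 through q1 record how many have matched `11` so far; any wrong symbol goes to the dead state q3. After all 2 match we enter the accepting sink q2.
A 4-state machine:
        0   1  
>  q0   q3  q1 
   q1   q3  q2 
 * q2   q2  q2 
   q3   q3  q3 
(> = start, * = accepting)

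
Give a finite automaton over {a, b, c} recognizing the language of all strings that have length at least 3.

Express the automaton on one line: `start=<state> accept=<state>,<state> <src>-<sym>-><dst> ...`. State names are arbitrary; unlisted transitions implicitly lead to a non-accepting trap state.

Count input length up to 4: every symbol moves from q0 toward q4, which means 'more than 3' and absorbs. Accept from {q3, q4}.
A 5-state machine:
        a   b   c  
>  q0   q1  q1  q1 
   q1   q2  q2  q2 
   q2   q3  q3  q3 
 * q3   q4  q4  q4 
 * q4   q4  q4  q4 
(> = start, * = accepting)

start=q0 accept=q3,q4 q0-a->q1 q0-b->q1 q0-c->q1 q1-a->q2 q1-b->q2 q1-c->q2 q2-a->q3 q2-b->q3 q2-c->q3 q3-a->q4 q3-b->q4 q3-c->q4 q4-a->q4 q4-b->q4 q4-c->q4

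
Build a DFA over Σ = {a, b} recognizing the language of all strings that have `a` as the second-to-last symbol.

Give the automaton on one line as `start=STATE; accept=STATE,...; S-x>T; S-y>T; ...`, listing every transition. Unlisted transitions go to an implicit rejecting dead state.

start=q0; accept=q3,q4; q0-a>q1; q0-b>q2; q1-a>q3; q1-b>q4; q2-a>q5; q2-b>q6; q3-a>q3; q3-b>q4; q4-a>q5; q4-b>q6; q5-a>q3; q5-b>q4; q6-a>q5; q6-b>q6

Because acceptance depends on a position counted from the end, the machine has to buffer the most recent 2 symbols. Make each state the string of the last up-to-2 symbols read; on input `x` shift the window left and append `x`. Accept when the buffered window has length 2 and begins with `a`.
        a   b  
>  q0   q1  q2 
   q1   q3  q4 
   q2   q5  q6 
 * q3   q3  q4 
 * q4   q5  q6 
   q5   q3  q4 
   q6   q5  q6 
(> = start, * = accepting)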